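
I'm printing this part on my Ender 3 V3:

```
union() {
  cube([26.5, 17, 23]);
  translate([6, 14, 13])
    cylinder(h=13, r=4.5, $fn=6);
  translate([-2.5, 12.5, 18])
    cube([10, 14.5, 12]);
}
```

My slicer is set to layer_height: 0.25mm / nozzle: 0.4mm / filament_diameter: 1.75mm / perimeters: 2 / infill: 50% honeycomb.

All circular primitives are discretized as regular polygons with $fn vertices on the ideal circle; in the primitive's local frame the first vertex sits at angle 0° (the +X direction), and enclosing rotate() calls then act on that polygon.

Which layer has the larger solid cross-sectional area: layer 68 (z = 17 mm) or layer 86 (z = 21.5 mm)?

layer 86 (z = 21.5 mm)

Layer 68 (z = 17): the 26.5×17 cube contributes its full rectangle (area 450.50 mm²); the cylinder at (6, 14): section is a regular 6-gon, circumradius r=4.5 (area = (6/2)·4.500²·sin(360°/6) = 52.61 mm²); the cube at (-2.5, 12.5) does not reach this height (z outside [18, 30]); Merging all regions: the regions partially overlap — summed areas 503.11 mm² minus the doubly-counted overlap 48.11 mm² gives 455.00 mm² — area = 455.00 mm². So its area = 455.00 mm². Layer 86 (z = 21.5): the cube is present — its section is the full 26.5×17 rectangle (area 450.50 mm²); the r=4.5 cylinder at (6, 14) gives a regular 6-gon of circumradius 4.5 (constant along its height) (area = (6/2)·4.500²·sin(360°/6) = 52.61 mm²); the cube at (-2.5, 12.5) (footprint 10×14.5) is included at this height (area 145.00 mm²); Merging all regions: the regions partially overlap — summed areas 648.11 mm² minus the doubly-counted overlap 85.46 mm² gives 562.66 mm² — area = 562.66 mm². So its area = 562.66 mm². Layer 86 is larger (562.66 vs 455.00 mm²).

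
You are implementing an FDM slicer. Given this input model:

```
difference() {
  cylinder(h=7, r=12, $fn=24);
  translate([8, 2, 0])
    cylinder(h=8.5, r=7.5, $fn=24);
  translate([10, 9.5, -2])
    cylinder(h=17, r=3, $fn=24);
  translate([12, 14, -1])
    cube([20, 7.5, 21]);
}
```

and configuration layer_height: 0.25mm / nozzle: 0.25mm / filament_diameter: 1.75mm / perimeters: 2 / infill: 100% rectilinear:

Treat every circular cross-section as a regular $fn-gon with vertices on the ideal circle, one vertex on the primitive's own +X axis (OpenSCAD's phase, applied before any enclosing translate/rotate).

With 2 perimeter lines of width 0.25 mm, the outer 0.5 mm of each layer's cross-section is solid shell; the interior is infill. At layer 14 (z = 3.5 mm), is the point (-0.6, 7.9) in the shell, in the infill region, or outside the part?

At z = 3.5 mm: the cylinder: section is a regular 24-gon, circumradius r=12; the cylinder at (8, 2): section is a regular 24-gon, circumradius r=7.5; the r=3 cylinder at (10, 9.5) gives a regular 24-gon of circumradius 3 (constant along its height); the 20×7.5 cube at (12, 14) contributes its full rectangle; Taking the first minus the rest: starting from the r=12 cylinder, the r=7.5 cylinder at (8, 2) partially overlaps it — only the 129.86 mm² overlap (of its 174.70 mm²) is removed, clipping the outline; the r=3 cylinder at (10, 9.5) partially overlaps it — only the 0.03 mm² overlap (of its 27.95 mm²) is removed, clipping the outline; the 20×7.5 cube at (12, 14) misses the remaining region (no effect) — 1 connected region. Overall, the cross-section is a single solid region. The nearest boundary edge runs (2.70, 7.30)→(1.50, 5.75); distance from the point to it = 2.98 mm. The point is inside the cross-section and 2.98 mm from the nearest boundary — more than the 0.5 mm shell width (2 × 0.25), so it's in the infill interior.

infill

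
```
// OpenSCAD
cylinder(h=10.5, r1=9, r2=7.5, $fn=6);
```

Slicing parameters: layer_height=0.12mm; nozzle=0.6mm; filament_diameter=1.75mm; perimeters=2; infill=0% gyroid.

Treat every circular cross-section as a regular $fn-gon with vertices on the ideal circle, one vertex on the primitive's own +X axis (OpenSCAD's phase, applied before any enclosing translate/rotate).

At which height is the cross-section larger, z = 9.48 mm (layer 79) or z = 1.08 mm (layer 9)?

Layer 79 (z = 9.48): the cone: at t=0.903 of its height the radius interpolates to r₁+(r₂−r₁)t = 7.646, giving a regular 6-gon of that circumradius (area = (6/2)·7.646²·sin(360°/6) = 151.88 mm²). So its area = 151.88 mm². Layer 9 (z = 1.08): the cone (r1=9→r2=7.5) has section circumradius 8.846 here — a regular 6-gon (area = (6/2)·8.846²·sin(360°/6) = 203.29 mm²). So its area = 203.29 mm². Layer 9 is larger (203.29 vs 151.88 mm²).

layer 9 (z = 1.08 mm)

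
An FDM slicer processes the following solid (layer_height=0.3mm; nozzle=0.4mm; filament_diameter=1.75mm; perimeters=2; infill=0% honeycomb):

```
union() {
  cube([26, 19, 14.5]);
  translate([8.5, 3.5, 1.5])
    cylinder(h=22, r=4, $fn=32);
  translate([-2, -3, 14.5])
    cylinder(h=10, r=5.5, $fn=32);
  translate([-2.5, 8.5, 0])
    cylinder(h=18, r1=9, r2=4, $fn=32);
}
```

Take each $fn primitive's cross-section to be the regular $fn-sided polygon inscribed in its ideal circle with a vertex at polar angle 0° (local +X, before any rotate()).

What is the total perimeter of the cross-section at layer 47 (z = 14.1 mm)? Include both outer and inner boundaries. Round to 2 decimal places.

102.56 mm

At z = 14.1 mm: the cube (footprint 26×19) is included at this height (perimeter 90.00 mm); the r=4 cylinder at (8.5, 3.5) gives a regular 32-gon of circumradius 4 (constant along its height) (perimeter = 2·32·4.000·sin(180°/32) = 25.09 mm); the cylinder at (-2, -3) does not reach this height (z outside [14.5, 24.5]); the cone at (-2.5, 8.5) contributes a regular 32-gon of circumradius 5.083 (interpolated between r1=9 and r2=4 at t=0.783) (perimeter = 2·32·5.083·sin(180°/32) = 31.89 mm); Combining (union): the regions partially overlap (shared area 64.75 mm²), so the edge portions inside another operand are dropped and the merged outline is re-measured after clipping — boundary = 102.56 mm. Overall, the cross-section is a single solid region. Total boundary length (outer) = 102.56 mm.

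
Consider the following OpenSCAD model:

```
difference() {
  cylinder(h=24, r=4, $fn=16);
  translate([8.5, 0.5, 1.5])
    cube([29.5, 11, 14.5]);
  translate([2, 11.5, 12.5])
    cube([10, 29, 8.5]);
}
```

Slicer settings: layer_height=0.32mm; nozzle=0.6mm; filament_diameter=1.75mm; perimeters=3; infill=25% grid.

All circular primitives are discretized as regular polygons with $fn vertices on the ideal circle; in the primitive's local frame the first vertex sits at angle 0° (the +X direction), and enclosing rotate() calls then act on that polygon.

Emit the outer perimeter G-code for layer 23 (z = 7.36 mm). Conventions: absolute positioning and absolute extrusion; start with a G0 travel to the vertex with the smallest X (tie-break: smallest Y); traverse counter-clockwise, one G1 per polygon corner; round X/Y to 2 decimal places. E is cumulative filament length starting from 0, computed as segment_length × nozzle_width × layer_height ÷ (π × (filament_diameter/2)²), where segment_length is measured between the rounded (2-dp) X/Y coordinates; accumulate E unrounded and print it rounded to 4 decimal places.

At z = 7.36 mm: the cylinder: section is a regular 16-gon, circumradius r=4; the 29.5×11 cube at (8.5, 0.5) contributes its full rectangle; the cube at (2, 11.5) does not reach this height (z outside [12.5, 21]); Taking the first minus the rest: starting from the r=4 cylinder, the 29.5×11 cube at (8.5, 0.5) misses the remaining region (no effect) — 1 connected region. The outline is a single polygon with 16 vertices. Extrusion per mm of travel: 0.6 × 0.32 / (π × 0.875²) = 0.079824. Accumulating E over each segment gives final E = 1.9946.

G0 X-4.00 Y0.00 Z7.36
G1 X-3.70 Y-1.53 E0.1245
G1 X-2.83 Y-2.83 E0.2493
G1 X-1.53 Y-3.70 E0.3742
G1 X0.00 Y-4.00 E0.4986
G1 X1.53 Y-3.70 E0.6231
G1 X2.83 Y-2.83 E0.7480
G1 X3.70 Y-1.53 E0.8728
G1 X4.00 Y0.00 E0.9973
G1 X3.70 Y1.53 E1.1217
G1 X2.83 Y2.83 E1.2466
G1 X1.53 Y3.70 E1.3715
G1 X0.00 Y4.00 E1.4959
G1 X-1.53 Y3.70 E1.6204
G1 X-2.83 Y2.83 E1.7453
G1 X-3.70 Y1.53 E1.8701
G1 X-4.00 Y0.00 E1.9946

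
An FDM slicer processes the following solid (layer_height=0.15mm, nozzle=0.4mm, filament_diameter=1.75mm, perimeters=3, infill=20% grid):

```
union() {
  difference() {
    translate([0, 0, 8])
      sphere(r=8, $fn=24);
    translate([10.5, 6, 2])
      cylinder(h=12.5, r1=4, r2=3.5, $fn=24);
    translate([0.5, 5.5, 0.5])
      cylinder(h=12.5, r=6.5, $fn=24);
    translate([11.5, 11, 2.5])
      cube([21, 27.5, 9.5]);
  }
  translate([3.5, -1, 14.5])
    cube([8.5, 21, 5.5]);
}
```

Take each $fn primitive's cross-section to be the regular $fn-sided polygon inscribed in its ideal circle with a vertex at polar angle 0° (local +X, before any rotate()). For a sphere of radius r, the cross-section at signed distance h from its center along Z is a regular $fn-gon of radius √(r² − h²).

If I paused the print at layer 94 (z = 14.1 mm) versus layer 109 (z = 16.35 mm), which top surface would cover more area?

Layer 94 (z = 14.1): the r=8 sphere contributes a regular 24-gon of circumradius √(8²−6.1²) = 5.176 (area = (24/2)·5.176²·sin(360°/24) = 83.21 mm²); the cone at (10.5, 6): at t=0.968 of its height the radius interpolates to r₁+(r₂−r₁)t = 3.516, giving a regular 24-gon of that circumradius (area = (24/2)·3.516²·sin(360°/24) = 38.40 mm²); the cylinder at (0.5, 5.5) is absent (z outside [0.5, 13]); the cube at (11.5, 11) is not intersected at this z (z outside [2.5, 12]); After the difference (first − rest): starting from the r=8 sphere (83.21 mm²), the cone at (10.5, 6) misses the remaining region (no effect) — area = 83.21 mm²; the cube at (3.5, -1) does not reach this height (z outside [14.5, 20]); Combining (union): only that combined region is present, so the union is just that shape — area = 83.21 mm². So its area = 83.21 mm². Layer 109 (z = 16.35): the sphere does not reach this height (|z−center|=8.350 > r=8); the cone at (10.5, 6) is not intersected at this z (z outside [2, 14.5]); the cylinder at (0.5, 5.5) is absent (z outside [0.5, 13]); the cube at (11.5, 11) is absent (z outside [2.5, 12]); Subtracting the remaining from the first: the first operand is absent here, so nothing remains; the cube at (3.5, -1) (footprint 8.5×21) is included at this height (area 178.50 mm²); Combining (union): only the 8.5×21 cube at (3.5, -1) is present, so the union is just that shape — area = 178.50 mm². So its area = 178.50 mm². Layer 109 is larger (178.50 vs 83.21 mm²).

layer 109 (z = 16.35 mm)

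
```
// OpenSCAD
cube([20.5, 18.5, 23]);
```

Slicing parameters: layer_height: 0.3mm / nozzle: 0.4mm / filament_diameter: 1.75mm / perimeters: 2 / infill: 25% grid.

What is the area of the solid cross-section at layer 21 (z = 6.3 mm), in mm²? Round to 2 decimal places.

379.25 mm²

At z = 6.3 mm: the 20.5×18.5 cube contributes its full rectangle (area 379.25 mm²). Overall, the cross-section is a single solid region. Net area = 379.25 mm².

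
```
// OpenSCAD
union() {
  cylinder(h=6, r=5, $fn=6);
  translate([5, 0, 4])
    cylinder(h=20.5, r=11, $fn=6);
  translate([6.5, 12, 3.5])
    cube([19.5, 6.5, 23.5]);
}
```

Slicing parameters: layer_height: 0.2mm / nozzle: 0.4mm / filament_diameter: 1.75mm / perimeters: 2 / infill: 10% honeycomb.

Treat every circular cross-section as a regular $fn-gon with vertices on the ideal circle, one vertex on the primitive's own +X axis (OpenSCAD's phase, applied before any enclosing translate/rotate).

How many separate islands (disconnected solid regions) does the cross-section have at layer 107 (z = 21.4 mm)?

2

At z = 21.4 mm: the cylinder does not reach this height (z outside [0, 6]); the cylinder at (5, 0): section is a regular 6-gon, circumradius r=11; the 19.5×6.5 cube at (6.5, 12) contributes its full rectangle; Combining (union): the 2 present regions are separate (no shared area or edge), so areas and boundary lengths simply add and each stays a separate island — 2 connected regions. Overall, the cross-section has 2 separate islands. Island count = 2.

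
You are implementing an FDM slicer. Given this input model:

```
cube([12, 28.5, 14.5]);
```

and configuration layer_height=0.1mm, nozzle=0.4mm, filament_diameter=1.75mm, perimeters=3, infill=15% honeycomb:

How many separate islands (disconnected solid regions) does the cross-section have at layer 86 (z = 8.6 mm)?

At z = 8.6 mm: the 12×28.5 cube contributes its full rectangle. Overall, the cross-section is a single solid region. Island count = 1.

1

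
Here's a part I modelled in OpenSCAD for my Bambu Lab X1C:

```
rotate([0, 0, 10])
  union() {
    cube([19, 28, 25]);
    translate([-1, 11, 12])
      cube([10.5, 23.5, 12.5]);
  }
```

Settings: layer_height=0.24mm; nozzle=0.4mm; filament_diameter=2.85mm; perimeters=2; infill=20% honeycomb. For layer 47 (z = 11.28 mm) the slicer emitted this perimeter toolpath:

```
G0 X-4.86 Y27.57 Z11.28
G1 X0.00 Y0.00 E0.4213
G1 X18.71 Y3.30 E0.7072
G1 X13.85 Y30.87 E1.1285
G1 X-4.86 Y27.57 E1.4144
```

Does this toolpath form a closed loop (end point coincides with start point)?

Start point (G0): (-4.86, 27.57). End point (last G1): the path returns to the start — closed.

yes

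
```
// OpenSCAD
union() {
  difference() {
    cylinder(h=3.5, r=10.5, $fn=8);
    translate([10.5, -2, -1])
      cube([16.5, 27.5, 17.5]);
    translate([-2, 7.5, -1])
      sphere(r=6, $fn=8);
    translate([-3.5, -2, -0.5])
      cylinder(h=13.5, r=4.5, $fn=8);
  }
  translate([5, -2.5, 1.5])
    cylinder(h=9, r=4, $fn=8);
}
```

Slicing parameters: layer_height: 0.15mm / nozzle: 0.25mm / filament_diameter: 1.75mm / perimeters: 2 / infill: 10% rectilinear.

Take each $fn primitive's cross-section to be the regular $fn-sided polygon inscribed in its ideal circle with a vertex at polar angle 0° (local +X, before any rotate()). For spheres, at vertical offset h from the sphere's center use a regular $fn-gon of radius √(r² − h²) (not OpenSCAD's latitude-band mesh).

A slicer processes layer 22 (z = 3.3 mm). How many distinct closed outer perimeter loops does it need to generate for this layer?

At z = 3.3 mm: the r=10.5 cylinder gives a regular 8-gon of circumradius 10.5 (constant along its height); the cube at (10.5, -2) is present — its section is the full 16.5×27.5 rectangle; the sphere at (-2, 7.5): section is a regular 8-gon, circumradius = √(r²−h²) = √(6²−4.3²) = 4.184; the cylinder at (-3.5, -2): section is a regular 8-gon, circumradius r=4.5; Taking the first minus the rest: starting from the r=10.5 cylinder, the 16.5×27.5 cube at (10.5, -2) misses the remaining region (no effect); the r=6 sphere at (-2, 7.5) partially overlaps it — only the 39.81 mm² overlap (of its 49.53 mm²) is removed, clipping the outline; the r=4.5 cylinder at (-3.5, -2) lies wholly inside it (removes its full 57.28 mm² and its 27.55 mm outline becomes a hole wall) — 1 connected region with 1 hole; the r=4 cylinder at (5, -2.5) gives a regular 8-gon of circumradius 4 (constant along its height); Merging all regions: the r=4 cylinder at (5, -2.5) lies entirely inside that combined region, so the union is just that combined region — 1 connected region with 1 hole. The result has 1 disconnected region.

1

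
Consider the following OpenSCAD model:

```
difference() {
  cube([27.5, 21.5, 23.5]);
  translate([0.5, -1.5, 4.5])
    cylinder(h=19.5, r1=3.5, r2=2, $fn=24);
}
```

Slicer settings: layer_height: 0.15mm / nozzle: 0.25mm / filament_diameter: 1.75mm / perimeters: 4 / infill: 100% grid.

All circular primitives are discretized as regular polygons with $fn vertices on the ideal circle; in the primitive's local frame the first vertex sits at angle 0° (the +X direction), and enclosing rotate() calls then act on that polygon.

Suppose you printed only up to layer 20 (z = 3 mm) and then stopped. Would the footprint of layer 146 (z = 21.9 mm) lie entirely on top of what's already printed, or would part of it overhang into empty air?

entirely on top

Compare the two slices. At z = 3: the 27.5×21.5 cube contributes its full rectangle (area 591.25 mm²); the cone at (0.5, -1.5) does not reach this height (z outside [4.5, 24]); Taking the first minus the rest: none of the subtracted shapes is present at this height, so the 27.5×21.5 cube is unchanged — area = 591.25 mm². At z = 21.9: the cube is present — its section is the full 27.5×21.5 rectangle (area 591.25 mm²); the cone at (0.5, -1.5) (r1=3.5→r2=2) has section circumradius 2.162 here — a regular 24-gon (area = (24/2)·2.162²·sin(360°/24) = 14.51 mm²); After the difference (first − rest): starting from the 27.5×21.5 cube (591.25 mm²), the cone at (0.5, -1.5) partially overlaps it — only the 1.00 mm² overlap (of its 14.51 mm²) is removed, clipping the outline — area = 590.25 mm². Checking containment: the cross-section at z = 21.9 is a subset of the cross-section at z = 3.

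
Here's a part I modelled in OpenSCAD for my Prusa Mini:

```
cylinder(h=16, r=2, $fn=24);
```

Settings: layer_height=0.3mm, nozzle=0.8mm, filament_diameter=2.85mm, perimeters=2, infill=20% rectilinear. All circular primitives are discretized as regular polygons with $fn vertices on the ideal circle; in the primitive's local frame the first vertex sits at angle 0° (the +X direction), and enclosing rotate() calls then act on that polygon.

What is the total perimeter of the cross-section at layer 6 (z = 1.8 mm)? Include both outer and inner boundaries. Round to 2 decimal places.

At z = 1.8 mm: the cylinder: section is a regular 24-gon, circumradius r=2 (perimeter = 2·24·2.000·sin(180°/24) = 12.53 mm). Overall, the cross-section is a single solid region. Total boundary length (outer) = 12.53 mm.

12.53 mm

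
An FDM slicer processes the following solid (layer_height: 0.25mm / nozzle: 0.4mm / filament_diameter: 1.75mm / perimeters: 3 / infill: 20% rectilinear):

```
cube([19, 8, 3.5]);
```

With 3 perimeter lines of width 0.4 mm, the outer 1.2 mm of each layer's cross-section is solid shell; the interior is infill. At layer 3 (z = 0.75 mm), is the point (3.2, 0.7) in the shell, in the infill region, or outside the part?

At z = 0.75 mm: the 19×8 cube contributes its full rectangle. Overall, the cross-section is a single solid region. The nearest boundary edge runs (0.00, 0.00)→(19.00, 0.00); distance from the point to it = 0.70 mm. The point is inside the cross-section, 0.70 mm from the nearest boundary — within the 1.2 mm shell band (3 × 0.4).

shell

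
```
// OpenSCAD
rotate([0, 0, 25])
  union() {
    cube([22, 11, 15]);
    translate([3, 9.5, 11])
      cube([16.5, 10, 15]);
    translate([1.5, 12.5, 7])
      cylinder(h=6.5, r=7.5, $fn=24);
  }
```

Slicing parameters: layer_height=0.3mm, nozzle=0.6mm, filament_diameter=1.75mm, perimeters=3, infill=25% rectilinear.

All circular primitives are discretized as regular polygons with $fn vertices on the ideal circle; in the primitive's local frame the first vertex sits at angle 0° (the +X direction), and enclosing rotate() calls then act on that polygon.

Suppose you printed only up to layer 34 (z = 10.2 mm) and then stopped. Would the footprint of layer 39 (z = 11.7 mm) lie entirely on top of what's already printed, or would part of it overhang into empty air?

Compare the two slices. At z = 10.2: the cube (footprint 22×11) is included at this height (area 242.00 mm²); the cube at (3, 9.5) does not reach this height (z outside [11, 26]); the r=7.5 cylinder at (1.5, 12.5) contributes a regular 24-gon of circumradius 7.5 (area = (24/2)·7.500²·sin(360°/24) = 174.70 mm²); Combining (union): the regions partially overlap — summed areas 416.70 mm² minus the doubly-counted overlap 41.43 mm² gives 375.28 mm² — area = 375.28 mm²; (whole slice rotated 25° about Z — lengths, areas and connectivity unchanged). At z = 11.7: the 22×11 cube contributes its full rectangle (area 242.00 mm²); the 16.5×10 cube at (3, 9.5) contributes its full rectangle (area 165.00 mm²); the r=7.5 cylinder at (1.5, 12.5) contributes a regular 24-gon of circumradius 7.5 (area = (24/2)·7.500²·sin(360°/24) = 174.70 mm²); Combining (union): the regions partially overlap — summed areas 581.70 mm² minus the doubly-counted overlap 107.41 mm² gives 474.29 mm² — area = 474.29 mm²; (whole slice rotated 25° about Z — lengths, areas and connectivity unchanged). Checking containment: at z = 11.7 the cross-section extends beyond the z = 10.2 cross-section by about 99.02 mm².

part overhangs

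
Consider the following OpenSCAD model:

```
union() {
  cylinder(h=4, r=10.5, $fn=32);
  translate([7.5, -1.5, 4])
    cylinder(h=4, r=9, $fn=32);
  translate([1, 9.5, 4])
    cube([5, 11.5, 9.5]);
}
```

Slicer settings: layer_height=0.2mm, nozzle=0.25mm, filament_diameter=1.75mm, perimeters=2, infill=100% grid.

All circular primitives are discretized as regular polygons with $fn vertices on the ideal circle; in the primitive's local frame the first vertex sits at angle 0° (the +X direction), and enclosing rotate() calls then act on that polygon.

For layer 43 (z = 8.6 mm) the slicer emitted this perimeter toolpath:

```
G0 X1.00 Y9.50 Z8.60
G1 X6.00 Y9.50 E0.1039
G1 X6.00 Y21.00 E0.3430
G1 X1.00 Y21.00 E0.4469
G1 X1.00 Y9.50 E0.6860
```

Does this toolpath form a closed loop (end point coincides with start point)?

Start point (G0): (1.00, 9.50). End point (last G1): the path returns to the start — closed.

yes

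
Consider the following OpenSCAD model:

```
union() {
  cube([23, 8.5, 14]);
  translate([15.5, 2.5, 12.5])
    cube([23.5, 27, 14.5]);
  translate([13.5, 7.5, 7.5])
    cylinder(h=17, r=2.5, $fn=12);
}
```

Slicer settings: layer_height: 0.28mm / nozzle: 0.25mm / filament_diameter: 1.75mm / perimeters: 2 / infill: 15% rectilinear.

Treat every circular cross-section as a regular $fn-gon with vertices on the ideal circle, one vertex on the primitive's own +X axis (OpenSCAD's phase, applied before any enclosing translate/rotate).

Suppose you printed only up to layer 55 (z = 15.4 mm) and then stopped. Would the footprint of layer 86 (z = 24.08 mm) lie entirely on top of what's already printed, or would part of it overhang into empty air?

Compare the two slices. At z = 15.4: the cube is absent (z outside [0, 14]); the cube at (15.5, 2.5) is present — its section is the full 23.5×27 rectangle (area 634.50 mm²); the r=2.5 cylinder at (13.5, 7.5) gives a regular 12-gon of circumradius 2.5 (constant along its height) (area = (12/2)·2.500²·sin(360°/12) = 18.75 mm²); Combining (union): the regions partially overlap — summed areas 653.25 mm² minus the doubly-counted overlap 0.86 mm² gives 652.39 mm² — area = 652.39 mm². At z = 24.08: the cube is not intersected at this z (z outside [0, 14]); the cube at (15.5, 2.5) (footprint 23.5×27) is included at this height (area 634.50 mm²); the cylinder at (13.5, 7.5): section is a regular 12-gon, circumradius r=2.5 (area = (12/2)·2.500²·sin(360°/12) = 18.75 mm²); Combining (union): the regions partially overlap — summed areas 653.25 mm² minus the doubly-counted overlap 0.86 mm² gives 652.39 mm² — area = 652.39 mm². Checking containment: the cross-section at z = 24.08 is a subset of the cross-section at z = 15.4.

entirely on top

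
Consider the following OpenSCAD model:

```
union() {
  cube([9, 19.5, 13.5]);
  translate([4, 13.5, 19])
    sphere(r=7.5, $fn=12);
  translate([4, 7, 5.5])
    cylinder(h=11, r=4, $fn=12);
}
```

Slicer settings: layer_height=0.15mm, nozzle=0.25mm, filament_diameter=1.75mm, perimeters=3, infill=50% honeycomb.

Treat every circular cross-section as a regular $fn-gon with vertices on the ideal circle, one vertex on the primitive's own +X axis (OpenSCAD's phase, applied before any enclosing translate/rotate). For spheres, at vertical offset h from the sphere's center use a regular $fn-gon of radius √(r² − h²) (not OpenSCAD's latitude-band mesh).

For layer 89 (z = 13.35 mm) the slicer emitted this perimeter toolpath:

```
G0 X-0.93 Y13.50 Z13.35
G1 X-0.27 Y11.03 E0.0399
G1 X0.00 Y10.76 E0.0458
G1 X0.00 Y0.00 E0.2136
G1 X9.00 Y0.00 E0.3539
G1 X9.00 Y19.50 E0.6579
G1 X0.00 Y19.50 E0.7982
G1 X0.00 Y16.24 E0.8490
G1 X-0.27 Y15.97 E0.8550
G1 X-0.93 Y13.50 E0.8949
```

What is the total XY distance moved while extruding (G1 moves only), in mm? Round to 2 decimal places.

Sum the Euclidean lengths of each G1 segment: total = 57.40 mm.

57.40 mm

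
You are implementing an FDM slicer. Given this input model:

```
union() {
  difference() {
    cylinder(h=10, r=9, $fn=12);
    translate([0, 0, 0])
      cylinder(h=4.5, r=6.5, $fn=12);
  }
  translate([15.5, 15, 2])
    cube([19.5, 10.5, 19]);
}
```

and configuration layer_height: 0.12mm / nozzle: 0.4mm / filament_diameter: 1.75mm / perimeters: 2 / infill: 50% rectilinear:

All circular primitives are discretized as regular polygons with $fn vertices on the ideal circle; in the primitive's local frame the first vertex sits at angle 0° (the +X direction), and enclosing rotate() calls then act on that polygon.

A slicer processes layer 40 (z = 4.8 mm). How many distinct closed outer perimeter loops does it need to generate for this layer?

2

At z = 4.8 mm: the r=9 cylinder gives a regular 12-gon of circumradius 9 (constant along its height); the cylinder does not reach this height (z outside [0, 4.5]); Taking the first minus the rest: none of the subtracted shapes is present at this height, so the r=9 cylinder is unchanged — 1 connected region; the 19.5×10.5 cube at (15.5, 15) contributes its full rectangle; Merging all regions: the 2 present regions are separate (no shared area or edge), so areas and boundary lengths simply add and each stays a separate island — 2 connected regions. The result has 2 disconnected regions.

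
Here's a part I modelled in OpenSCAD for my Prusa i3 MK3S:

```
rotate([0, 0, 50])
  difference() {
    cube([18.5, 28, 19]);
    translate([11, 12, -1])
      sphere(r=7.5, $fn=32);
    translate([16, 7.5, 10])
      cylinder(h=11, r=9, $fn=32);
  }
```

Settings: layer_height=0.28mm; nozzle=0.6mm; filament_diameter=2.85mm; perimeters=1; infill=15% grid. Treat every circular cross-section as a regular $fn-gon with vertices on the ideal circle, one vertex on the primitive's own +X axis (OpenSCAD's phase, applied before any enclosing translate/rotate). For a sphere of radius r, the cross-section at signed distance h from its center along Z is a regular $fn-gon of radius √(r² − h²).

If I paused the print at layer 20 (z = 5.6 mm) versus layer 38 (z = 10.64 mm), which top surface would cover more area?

Layer 20 (z = 5.6): the cube (footprint 18.5×28) is included at this height (area 518.00 mm²); the r=7.5 sphere at (11, 12) slices to a regular 32-gon of circumradius 3.562 (√(r²−h²) with h=6.6 from center) (area = (32/2)·3.562²·sin(360°/32) = 39.61 mm²); the cylinder at (16, 7.5) is absent (z outside [10, 21]); Taking the first minus the rest: starting from the 18.5×28 cube (518.00 mm²), the r=7.5 sphere at (11, 12) lies wholly inside it (removes its full 39.61 mm² and its 22.35 mm outline becomes a hole wall) — area = 478.39 mm²; (whole slice rotated 50° about Z — lengths, areas and connectivity unchanged). So its area = 478.39 mm². Layer 38 (z = 10.64): the cube (footprint 18.5×28) is included at this height (area 518.00 mm²); the sphere at (11, 12) is not intersected at this z (|z−center|=11.640 > r=7.5); the r=9 cylinder at (16, 7.5) gives a regular 32-gon of circumradius 9 (constant along its height) (area = (32/2)·9.000²·sin(360°/32) = 252.84 mm²); Taking the first minus the rest: starting from the 18.5×28 cube (518.00 mm²), the r=9 cylinder at (16, 7.5) partially overlaps it — only the 162.39 mm² overlap (of its 252.84 mm²) is removed, clipping the outline — area = 355.61 mm²; (rotated 50° about Z; rotation is an isometry so areas/perimeters/island counts are preserved). So its area = 355.61 mm². Layer 20 is larger (478.39 vs 355.61 mm²).

layer 20 (z = 5.6 mm)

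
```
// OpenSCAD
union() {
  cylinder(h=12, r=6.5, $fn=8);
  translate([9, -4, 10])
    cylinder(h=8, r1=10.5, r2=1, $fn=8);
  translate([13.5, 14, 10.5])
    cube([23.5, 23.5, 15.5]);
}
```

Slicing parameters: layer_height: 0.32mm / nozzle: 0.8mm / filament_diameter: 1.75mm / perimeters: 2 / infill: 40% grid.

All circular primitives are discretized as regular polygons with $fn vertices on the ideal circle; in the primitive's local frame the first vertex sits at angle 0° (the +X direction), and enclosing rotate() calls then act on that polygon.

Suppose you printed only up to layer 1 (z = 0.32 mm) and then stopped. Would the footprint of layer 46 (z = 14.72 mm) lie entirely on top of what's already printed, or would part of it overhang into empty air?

Compare the two slices. At z = 0.32: the r=6.5 cylinder contributes a regular 8-gon of circumradius 6.5 (area = (8/2)·6.500²·sin(360°/8) = 119.50 mm²); the cone at (9, -4) is not intersected at this z (z outside [10, 18]); the cube at (13.5, 14) does not reach this height (z outside [10.5, 26]); Taking the union: only the r=6.5 cylinder is present, so the union is just that shape — area = 119.50 mm². At z = 14.72: the cylinder does not reach this height (z outside [0, 12]); the cone at (9, -4): at t=0.590 of its height the radius interpolates to r₁+(r₂−r₁)t = 4.895, giving a regular 8-gon of that circumradius (area = (8/2)·4.895²·sin(360°/8) = 67.77 mm²); the cube at (13.5, 14) (footprint 23.5×23.5) is included at this height (area 552.25 mm²); Merging all regions: the 2 present regions are separate (no shared area or edge), so areas and boundary lengths simply add and each stays a separate island — area = 620.02 mm². Checking containment: at z = 14.72 the cross-section extends beyond the z = 0.32 cross-section by about 617.03 mm².

part overhangs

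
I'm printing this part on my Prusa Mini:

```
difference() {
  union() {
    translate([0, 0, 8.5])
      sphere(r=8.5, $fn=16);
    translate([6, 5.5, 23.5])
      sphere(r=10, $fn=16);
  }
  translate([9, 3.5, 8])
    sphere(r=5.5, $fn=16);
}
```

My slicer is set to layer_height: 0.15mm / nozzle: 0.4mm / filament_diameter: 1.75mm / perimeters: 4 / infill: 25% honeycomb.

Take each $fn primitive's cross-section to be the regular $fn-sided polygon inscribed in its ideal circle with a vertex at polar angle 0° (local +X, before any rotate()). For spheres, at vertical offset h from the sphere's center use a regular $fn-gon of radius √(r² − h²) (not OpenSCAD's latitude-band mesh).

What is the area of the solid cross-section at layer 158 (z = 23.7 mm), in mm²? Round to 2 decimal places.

306.02 mm²

At z = 23.7 mm: the sphere is absent (|z−center|=15.200 > r=8.5); the r=10 sphere at (6, 5.5) slices to a regular 16-gon of circumradius 9.998 (√(r²−h²) with h=0.2 from center) (area = (16/2)·9.998²·sin(360°/16) = 306.02 mm²); Taking the union: only the r=10 sphere at (6, 5.5) is present, so the union is just that shape — area = 306.02 mm²; the sphere at (9, 3.5) is absent (|z−center|=15.700 > r=5.5); After the difference (first − rest): none of the subtracted shapes is present at this height, so the result so far is unchanged — area = 306.02 mm². Overall, the cross-section is a single solid region. Net area = 306.02 mm².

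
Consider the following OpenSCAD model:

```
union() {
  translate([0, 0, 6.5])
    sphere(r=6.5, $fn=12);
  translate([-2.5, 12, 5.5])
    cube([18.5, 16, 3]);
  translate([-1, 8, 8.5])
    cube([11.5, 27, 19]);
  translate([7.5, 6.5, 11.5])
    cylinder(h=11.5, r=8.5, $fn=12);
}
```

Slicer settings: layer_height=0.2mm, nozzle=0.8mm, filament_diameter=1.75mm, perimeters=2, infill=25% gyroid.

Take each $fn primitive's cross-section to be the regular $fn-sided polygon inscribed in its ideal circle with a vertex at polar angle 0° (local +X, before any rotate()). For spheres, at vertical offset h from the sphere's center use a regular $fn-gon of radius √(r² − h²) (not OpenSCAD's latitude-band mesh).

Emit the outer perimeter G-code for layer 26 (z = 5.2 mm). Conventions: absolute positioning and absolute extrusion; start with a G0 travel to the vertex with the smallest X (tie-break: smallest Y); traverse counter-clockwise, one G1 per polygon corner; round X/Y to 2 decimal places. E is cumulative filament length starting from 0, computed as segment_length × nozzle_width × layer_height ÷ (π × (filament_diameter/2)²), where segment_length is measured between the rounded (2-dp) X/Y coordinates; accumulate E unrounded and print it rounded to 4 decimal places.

At z = 5.2 mm: the r=6.5 sphere contributes a regular 12-gon of circumradius √(6.5²−1.3²) = 6.369; the cube at (-2.5, 12) is absent (z outside [5.5, 8.5]); the cube at (-1, 8) is not intersected at this z (z outside [8.5, 27.5]); the cylinder at (7.5, 6.5) does not reach this height (z outside [11.5, 23]); Combining (union): only the r=6.5 sphere is present, so the union is just that shape — 1 connected region. The outline is a single polygon with 12 vertices. Extrusion per mm of travel: 0.8 × 0.2 / (π × 0.875²) = 0.066520. Accumulating E over each segment gives final E = 2.6322.

G0 X-6.37 Y0.00 Z5.20
G1 X-5.52 Y-3.18 E0.2190
G1 X-3.18 Y-5.52 E0.4391
G1 X0.00 Y-6.37 E0.6581
G1 X3.18 Y-5.52 E0.8770
G1 X5.52 Y-3.18 E1.0971
G1 X6.37 Y0.00 E1.3161
G1 X5.52 Y3.18 E1.5351
G1 X3.18 Y5.52 E1.7552
G1 X0.00 Y6.37 E1.9742
G1 X-3.18 Y5.52 E2.1931
G1 X-5.52 Y3.18 E2.4133
G1 X-6.37 Y0.00 E2.6322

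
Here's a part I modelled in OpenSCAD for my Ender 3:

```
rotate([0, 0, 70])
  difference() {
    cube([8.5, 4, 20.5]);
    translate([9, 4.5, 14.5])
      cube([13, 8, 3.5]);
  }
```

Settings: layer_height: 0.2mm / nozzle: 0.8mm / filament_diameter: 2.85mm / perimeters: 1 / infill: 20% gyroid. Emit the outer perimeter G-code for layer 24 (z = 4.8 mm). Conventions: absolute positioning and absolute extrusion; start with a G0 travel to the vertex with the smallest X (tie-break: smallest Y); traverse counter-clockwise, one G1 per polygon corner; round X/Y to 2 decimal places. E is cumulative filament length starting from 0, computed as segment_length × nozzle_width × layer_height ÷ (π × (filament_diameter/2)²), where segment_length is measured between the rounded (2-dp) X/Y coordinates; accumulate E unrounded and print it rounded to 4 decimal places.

G0 X-3.76 Y1.37 Z4.80
G1 X0.00 Y0.00 E0.1004
G1 X2.91 Y7.99 E0.3136
G1 X-0.85 Y9.36 E0.4140
G1 X-3.76 Y1.37 E0.6273

At z = 4.8 mm: the cube is present — its section is the full 8.5×4 rectangle; the cube at (9, 4.5) does not reach this height (z outside [14.5, 18]); After the difference (first − rest): none of the subtracted shapes is present at this height, so the 8.5×4 cube is unchanged — 1 connected region; (rotated 70° about Z; rotation is an isometry so areas/perimeters/island counts are preserved). The outline is a single polygon with 4 vertices. Extrusion per mm of travel: 0.8 × 0.2 / (π × 1.425²) = 0.025081. Accumulating E over each segment gives final E = 0.6273.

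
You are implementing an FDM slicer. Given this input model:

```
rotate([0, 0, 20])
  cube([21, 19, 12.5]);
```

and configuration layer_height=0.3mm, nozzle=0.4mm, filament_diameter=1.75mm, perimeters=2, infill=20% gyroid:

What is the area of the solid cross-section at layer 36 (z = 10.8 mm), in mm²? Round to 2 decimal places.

399.00 mm²

At z = 10.8 mm: the cube is present — its section is the full 21×19 rectangle (area 399.00 mm²); (whole slice rotated 20° about Z — lengths, areas and connectivity unchanged). Overall, the cross-section is a single solid region. Net area = 399.00 mm².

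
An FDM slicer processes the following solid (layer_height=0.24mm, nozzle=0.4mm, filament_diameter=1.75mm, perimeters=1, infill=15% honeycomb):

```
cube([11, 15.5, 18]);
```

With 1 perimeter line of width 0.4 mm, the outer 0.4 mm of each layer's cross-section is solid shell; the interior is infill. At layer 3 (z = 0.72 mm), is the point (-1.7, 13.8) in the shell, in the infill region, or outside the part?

outside

At z = 0.72 mm: the cube (footprint 11×15.5) is included at this height. Overall, the cross-section is a single solid region. The nearest boundary edge runs (0.00, 15.50)→(0.00, 0.00); distance from the point to it = 1.70 mm. The point is not inside any of the regions above, so it lies outside the cross-section (1.70 mm from the nearest boundary).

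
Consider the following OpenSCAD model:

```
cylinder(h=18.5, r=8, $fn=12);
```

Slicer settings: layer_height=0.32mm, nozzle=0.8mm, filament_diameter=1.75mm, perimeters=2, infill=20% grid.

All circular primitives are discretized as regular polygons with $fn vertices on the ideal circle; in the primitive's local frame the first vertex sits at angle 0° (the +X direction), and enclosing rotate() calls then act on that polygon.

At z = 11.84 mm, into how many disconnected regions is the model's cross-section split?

1

At z = 11.84 mm: the cylinder: section is a regular 12-gon, circumradius r=8. The result has 1 disconnected region.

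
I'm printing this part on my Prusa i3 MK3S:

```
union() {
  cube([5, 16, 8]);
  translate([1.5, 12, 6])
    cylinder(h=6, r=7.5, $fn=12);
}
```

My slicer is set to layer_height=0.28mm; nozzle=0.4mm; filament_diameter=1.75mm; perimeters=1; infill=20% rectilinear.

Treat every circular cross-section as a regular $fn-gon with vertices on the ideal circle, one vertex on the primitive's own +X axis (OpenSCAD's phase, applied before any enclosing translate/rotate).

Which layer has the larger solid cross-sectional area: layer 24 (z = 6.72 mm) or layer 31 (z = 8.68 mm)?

layer 24 (z = 6.72 mm)

Layer 24 (z = 6.72): the cube is present — its section is the full 5×16 rectangle (area 80.00 mm²); the r=7.5 cylinder at (1.5, 12) contributes a regular 12-gon of circumradius 7.5 (area = (12/2)·7.500²·sin(360°/12) = 168.75 mm²); Merging all regions: the regions partially overlap — summed areas 248.75 mm² minus the doubly-counted overlap 55.56 mm² gives 193.19 mm² — area = 193.19 mm². So its area = 193.19 mm². Layer 31 (z = 8.68): the cube does not reach this height (z outside [0, 8]); the cylinder at (1.5, 12): section is a regular 12-gon, circumradius r=7.5 (area = (12/2)·7.500²·sin(360°/12) = 168.75 mm²); Taking the union: only the r=7.5 cylinder at (1.5, 12) is present, so the union is just that shape — area = 168.75 mm². So its area = 168.75 mm². Layer 24 is larger (193.19 vs 168.75 mm²).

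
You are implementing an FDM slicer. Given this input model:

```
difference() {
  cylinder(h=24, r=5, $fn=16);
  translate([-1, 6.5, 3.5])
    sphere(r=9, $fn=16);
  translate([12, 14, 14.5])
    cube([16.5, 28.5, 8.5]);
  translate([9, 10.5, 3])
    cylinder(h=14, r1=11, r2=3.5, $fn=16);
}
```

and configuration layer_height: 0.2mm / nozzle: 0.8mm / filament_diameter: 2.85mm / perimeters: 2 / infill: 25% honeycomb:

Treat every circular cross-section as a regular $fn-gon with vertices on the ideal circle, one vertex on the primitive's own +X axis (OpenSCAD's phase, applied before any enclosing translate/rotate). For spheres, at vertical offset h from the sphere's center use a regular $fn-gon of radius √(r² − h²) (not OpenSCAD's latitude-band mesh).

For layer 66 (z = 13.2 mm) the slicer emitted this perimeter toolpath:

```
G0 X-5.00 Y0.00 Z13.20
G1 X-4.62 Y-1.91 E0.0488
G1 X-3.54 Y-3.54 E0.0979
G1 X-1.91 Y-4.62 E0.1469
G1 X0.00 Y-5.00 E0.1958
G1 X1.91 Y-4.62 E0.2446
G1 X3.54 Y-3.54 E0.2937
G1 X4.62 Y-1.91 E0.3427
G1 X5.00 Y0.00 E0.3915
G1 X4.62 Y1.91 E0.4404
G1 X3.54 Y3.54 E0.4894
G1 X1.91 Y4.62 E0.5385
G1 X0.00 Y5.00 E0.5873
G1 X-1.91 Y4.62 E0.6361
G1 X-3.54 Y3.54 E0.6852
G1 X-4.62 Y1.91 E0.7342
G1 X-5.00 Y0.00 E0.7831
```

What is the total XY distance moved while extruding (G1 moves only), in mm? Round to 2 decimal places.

31.22 mm

Sum the Euclidean lengths of each G1 segment: total = 31.22 mm.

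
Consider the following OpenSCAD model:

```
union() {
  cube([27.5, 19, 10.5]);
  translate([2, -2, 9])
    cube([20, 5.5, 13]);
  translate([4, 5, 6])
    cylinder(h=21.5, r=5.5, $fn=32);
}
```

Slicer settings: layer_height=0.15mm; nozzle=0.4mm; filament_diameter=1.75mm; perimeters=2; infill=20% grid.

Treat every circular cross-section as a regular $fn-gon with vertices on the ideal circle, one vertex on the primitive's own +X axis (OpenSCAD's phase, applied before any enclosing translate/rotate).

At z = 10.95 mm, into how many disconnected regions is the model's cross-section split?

1

At z = 10.95 mm: the cube is absent (z outside [0, 10.5]); the cube at (2, -2) is present — its section is the full 20×5.5 rectangle; the cylinder at (4, 5): section is a regular 32-gon, circumradius r=5.5; Merging all regions: the regions partially overlap (shared area 23.20 mm²), so overlapping operands fuse into one piece — 1 connected region. The result has 1 disconnected region.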